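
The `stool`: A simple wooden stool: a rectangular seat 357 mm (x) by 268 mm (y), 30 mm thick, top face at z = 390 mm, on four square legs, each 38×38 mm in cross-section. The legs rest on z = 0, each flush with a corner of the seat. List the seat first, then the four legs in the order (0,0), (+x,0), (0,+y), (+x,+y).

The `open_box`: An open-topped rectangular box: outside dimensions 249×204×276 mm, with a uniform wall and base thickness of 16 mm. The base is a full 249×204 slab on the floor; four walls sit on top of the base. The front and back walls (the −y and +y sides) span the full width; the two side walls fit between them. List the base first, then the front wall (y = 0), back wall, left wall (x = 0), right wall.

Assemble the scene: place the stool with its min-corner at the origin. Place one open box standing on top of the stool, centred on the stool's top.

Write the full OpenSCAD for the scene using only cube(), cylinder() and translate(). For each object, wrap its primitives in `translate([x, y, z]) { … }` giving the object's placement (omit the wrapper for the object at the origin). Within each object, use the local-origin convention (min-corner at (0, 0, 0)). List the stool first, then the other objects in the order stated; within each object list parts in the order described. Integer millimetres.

translate([0, 0, 360]) cube([357, 268, 30]);
cube([38, 38, 360]);
translate([319, 0, 0]) cube([38, 38, 360]);
translate([0, 230, 0]) cube([38, 38, 360]);
translate([319, 230, 0]) cube([38, 38, 360]);
translate([54, 32, 390]) {
  cube([249, 204, 16]);
  translate([0, 0, 16]) cube([249, 16, 260]);
  translate([0, 188, 16]) cube([249, 16, 260]);
  translate([0, 16, 16]) cube([16, 172, 260]);
  translate([233, 16, 16]) cube([16, 172, 260]);
}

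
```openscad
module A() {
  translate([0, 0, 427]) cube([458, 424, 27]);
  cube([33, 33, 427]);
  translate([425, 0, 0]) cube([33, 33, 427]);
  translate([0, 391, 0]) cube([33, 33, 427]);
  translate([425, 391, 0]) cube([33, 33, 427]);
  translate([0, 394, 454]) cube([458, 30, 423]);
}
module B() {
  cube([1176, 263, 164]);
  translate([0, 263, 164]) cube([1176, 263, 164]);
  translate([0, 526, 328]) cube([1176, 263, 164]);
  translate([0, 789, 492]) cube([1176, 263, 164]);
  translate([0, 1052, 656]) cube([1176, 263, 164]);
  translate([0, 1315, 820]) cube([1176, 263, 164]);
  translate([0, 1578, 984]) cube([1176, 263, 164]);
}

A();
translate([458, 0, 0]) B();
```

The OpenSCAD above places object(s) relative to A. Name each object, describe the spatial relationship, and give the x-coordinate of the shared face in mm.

The chair's +x face and the staircase's −x face are both at x = 458 mm.

A is a chair. B is a staircase. The staircase is against the chair's +x side, with their −y faces flush. The x-coordinate of the shared face is 458 mm.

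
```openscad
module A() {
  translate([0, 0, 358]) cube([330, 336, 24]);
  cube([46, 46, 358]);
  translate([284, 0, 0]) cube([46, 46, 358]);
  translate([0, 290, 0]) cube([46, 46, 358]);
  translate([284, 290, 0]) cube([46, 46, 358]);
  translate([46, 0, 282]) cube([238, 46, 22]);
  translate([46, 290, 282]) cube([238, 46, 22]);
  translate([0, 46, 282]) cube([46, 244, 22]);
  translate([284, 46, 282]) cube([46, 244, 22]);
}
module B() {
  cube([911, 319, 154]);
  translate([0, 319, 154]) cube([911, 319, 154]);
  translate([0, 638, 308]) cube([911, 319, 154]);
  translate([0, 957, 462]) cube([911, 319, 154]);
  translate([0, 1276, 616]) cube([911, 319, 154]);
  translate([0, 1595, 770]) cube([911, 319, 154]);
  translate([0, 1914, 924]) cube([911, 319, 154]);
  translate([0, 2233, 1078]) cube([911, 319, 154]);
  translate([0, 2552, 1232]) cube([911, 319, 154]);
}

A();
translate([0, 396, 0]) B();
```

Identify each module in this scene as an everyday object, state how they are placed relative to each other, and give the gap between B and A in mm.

A is a stool. B is a staircase. The staircase is on the floor beside the stool on its +y side. The gap between the staircase and the stool is 60 mm.

The staircase's nearest face is 60 mm from the stool's +y face.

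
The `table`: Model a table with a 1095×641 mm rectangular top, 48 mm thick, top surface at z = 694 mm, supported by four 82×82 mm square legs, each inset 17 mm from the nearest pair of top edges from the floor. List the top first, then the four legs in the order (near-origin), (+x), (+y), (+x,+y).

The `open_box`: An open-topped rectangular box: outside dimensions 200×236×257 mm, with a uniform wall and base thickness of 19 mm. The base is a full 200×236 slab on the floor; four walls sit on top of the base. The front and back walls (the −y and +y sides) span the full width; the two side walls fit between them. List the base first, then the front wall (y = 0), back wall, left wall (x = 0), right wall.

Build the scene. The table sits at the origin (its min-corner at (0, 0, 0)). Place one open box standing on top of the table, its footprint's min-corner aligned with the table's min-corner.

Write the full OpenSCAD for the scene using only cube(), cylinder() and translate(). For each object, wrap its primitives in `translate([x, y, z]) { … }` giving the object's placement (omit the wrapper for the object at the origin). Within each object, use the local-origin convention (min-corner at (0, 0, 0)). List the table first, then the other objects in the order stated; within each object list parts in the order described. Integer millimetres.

translate([0, 0, 646]) cube([1095, 641, 48]);
translate([17, 17, 0]) cube([82, 82, 646]);
translate([996, 17, 0]) cube([82, 82, 646]);
translate([17, 542, 0]) cube([82, 82, 646]);
translate([996, 542, 0]) cube([82, 82, 646]);
translate([0, 0, 694]) {
  cube([200, 236, 19]);
  translate([0, 0, 19]) cube([200, 19, 238]);
  translate([0, 217, 19]) cube([200, 19, 238]);
  translate([0, 19, 19]) cube([19, 198, 238]);
  translate([181, 19, 19]) cube([19, 198, 238]);
}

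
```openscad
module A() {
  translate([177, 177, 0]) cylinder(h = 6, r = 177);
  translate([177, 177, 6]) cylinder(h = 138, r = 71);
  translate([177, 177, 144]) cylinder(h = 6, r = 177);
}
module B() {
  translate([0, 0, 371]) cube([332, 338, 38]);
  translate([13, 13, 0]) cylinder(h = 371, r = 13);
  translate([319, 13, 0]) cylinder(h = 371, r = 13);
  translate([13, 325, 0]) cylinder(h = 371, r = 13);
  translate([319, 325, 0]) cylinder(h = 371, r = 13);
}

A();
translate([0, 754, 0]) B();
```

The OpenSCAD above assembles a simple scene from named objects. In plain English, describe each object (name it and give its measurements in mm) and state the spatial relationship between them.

A is a spool: two coaxial disc flanges of radius 177 mm and thickness 6 mm, joined by a core cylinder of radius 71 mm and height 138 mm. The lower flange rests on z = 0 and the three cylinders share a vertical axis.

B is a four-legged stool. The seat is a 332×338×38 mm slab whose top surface is at z = 409 mm; four round legs, each 26 mm in diameter, run from the floor (z = 0) to the underside of the seat, each leg's axis is inset half a diameter from the nearest pair of seat edges (so the leg's bounding box is flush with the corner).

The stool is on the floor beside the spool on its +y side.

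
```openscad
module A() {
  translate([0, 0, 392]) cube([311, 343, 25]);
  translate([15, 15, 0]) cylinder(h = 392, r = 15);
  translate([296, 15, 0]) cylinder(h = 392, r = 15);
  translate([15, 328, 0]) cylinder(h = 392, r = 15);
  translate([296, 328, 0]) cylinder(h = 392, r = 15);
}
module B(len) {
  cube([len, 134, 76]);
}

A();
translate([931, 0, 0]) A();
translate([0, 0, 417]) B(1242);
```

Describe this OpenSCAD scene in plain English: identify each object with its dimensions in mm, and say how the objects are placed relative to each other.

A is a four-legged stool. The seat is a 311×343×25 mm slab whose top surface is at z = 417 mm; four round legs, each 30 mm in diameter, run from the floor (z = 0) to the underside of the seat, each leg's axis is inset half a diameter from the nearest pair of seat edges (so the leg's bounding box is flush with the corner).

B is a rectangular beam 1242 mm long (x), 134 mm deep (y), 76 mm thick (z).

The beam spans the tops of two stools placed 620 mm apart, resting at z = 417 mm.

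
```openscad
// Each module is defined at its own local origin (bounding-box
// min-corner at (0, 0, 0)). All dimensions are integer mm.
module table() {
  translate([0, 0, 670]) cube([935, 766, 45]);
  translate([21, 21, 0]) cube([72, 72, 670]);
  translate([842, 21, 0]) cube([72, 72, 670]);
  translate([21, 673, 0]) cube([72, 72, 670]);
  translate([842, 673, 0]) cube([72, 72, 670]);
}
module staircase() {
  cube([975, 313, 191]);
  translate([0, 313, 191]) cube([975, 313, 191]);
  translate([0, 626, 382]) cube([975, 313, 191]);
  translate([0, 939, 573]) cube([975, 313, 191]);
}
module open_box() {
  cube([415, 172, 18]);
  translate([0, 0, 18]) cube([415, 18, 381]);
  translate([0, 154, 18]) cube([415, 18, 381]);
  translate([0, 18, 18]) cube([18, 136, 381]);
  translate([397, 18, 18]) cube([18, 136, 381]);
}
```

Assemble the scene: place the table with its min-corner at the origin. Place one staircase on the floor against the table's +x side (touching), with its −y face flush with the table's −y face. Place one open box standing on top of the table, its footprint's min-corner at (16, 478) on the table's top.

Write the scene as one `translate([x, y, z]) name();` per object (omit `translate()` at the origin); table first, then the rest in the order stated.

table();
translate([935, 0, 0]) staircase();
translate([16, 478, 715]) open_box();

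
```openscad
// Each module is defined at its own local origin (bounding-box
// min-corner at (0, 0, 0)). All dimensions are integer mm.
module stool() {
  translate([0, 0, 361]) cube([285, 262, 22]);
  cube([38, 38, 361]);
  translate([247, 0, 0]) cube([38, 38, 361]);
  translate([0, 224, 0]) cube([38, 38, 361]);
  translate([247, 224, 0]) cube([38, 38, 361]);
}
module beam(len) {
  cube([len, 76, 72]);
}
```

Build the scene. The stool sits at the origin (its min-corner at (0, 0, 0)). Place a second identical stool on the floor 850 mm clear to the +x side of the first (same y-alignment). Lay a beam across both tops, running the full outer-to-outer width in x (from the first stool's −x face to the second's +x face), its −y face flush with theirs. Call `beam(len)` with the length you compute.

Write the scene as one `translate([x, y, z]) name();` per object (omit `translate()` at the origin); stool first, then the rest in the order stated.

stool();
translate([1135, 0, 0]) stool();
translate([0, 0, 383]) beam(1420);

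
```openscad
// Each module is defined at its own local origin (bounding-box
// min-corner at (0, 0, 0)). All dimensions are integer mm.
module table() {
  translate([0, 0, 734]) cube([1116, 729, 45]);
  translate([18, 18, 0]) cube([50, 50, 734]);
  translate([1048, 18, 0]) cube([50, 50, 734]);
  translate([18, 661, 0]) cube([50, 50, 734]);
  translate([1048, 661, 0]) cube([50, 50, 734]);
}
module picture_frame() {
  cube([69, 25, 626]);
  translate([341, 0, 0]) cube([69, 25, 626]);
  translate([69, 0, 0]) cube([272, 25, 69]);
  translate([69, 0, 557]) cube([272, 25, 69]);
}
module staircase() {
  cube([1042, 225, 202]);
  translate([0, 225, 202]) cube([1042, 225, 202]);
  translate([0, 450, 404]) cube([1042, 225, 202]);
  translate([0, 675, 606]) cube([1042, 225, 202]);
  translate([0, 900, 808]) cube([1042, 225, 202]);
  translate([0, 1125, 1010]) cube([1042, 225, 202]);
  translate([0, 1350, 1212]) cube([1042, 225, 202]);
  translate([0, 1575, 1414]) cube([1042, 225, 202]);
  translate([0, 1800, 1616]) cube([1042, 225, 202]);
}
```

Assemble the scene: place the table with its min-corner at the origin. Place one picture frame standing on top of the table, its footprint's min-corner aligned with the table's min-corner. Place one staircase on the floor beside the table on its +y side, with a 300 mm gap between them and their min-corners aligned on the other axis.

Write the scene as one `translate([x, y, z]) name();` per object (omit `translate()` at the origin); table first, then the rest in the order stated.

table();
translate([0, 0, 779]) picture_frame();
translate([0, 1029, 0]) staircase();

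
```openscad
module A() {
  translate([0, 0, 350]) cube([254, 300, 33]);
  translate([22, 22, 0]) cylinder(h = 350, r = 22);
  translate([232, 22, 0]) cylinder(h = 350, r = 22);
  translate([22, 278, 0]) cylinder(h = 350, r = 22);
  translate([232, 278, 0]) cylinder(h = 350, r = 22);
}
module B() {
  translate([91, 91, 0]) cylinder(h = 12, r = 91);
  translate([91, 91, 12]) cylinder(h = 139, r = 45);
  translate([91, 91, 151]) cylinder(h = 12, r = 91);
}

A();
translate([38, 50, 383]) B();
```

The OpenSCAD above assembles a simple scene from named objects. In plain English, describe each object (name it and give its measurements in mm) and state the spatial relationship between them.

A is a simple wooden stool: a rectangular seat 254 mm (x) by 300 mm (y), 33 mm thick, top face at z = 383 mm, on four round legs, each 44 mm in diameter. The legs rest on z = 0, each leg's axis is inset half a diameter from the nearest pair of seat edges (so the leg's bounding box is flush with the corner).

B is a spool: two coaxial disc flanges of radius 91 mm and thickness 12 mm, joined by a core cylinder of radius 45 mm and height 139 mm. The lower flange rests on z = 0 and the three cylinders share a vertical axis.

The spool is on top of the stool.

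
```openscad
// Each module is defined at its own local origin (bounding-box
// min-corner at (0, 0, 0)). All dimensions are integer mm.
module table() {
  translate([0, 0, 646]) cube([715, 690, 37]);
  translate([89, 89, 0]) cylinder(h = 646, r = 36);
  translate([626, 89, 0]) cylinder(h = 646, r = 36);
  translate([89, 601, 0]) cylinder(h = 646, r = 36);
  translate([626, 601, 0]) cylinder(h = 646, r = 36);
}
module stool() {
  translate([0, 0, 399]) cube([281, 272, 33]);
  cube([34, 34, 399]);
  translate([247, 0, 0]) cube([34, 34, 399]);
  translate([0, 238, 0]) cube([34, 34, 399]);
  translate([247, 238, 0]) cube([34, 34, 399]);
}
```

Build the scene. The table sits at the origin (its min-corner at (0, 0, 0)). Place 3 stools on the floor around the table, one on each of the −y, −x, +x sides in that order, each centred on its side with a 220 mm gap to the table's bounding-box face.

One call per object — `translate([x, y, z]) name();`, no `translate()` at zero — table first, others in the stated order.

table();
translate([217, -492, 0]) stool();
translate([-501, 209, 0]) stool();
translate([935, 209, 0]) stool();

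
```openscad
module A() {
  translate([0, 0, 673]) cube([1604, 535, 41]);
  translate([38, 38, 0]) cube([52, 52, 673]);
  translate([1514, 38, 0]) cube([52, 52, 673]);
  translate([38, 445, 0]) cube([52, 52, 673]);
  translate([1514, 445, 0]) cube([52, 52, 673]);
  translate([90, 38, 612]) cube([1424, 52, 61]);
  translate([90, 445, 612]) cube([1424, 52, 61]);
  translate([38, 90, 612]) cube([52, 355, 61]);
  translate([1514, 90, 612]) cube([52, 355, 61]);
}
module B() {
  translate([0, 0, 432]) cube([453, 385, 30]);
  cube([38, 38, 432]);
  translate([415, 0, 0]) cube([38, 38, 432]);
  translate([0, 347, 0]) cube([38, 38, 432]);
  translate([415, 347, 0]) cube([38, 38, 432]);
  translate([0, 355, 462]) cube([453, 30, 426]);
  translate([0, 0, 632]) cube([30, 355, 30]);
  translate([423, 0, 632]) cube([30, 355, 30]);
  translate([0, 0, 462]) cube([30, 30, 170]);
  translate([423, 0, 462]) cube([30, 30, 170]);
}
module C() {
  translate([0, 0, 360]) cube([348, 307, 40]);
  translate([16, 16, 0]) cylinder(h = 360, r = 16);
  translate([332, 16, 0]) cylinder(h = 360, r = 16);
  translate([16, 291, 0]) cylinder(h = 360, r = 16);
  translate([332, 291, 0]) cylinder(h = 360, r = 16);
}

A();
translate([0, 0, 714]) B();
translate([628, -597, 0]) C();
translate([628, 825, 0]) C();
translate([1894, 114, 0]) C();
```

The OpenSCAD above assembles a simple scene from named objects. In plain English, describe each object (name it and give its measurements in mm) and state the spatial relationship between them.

A is a table with a 1604×535 mm rectangular top, 41 mm thick, top surface at z = 714 mm, supported by four 52×52 mm square legs, each inset 38 mm from the nearest pair of top edges, running from the floor. Four apron rails, 52 mm thick and 61 mm tall, run between adjacent legs with their top edges flush with the underside of the top and their outer faces flush with the legs' outer faces.

B is a chair: 453×385 mm seat, 30 mm thick, top at z = 462 mm, on four 38 mm square corner legs flush with the seat edges. A 30 mm thick backrest slab spans the full seat width, extending 426 mm above the seat top, its back face flush with the seat's +y edge. Two armrests of 30×30 mm section run along each side from the seat's front edge to the front of the backrest, top faces 200 mm above the seat top and outer faces flush with the seat's x-edges; a 30×30 mm post under the front of each armrest stands on the seat at the front corner.

C is a simple wooden stool: a rectangular seat 348 mm (x) by 307 mm (y), 40 mm thick, top face at z = 400 mm, on four round legs, each 32 mm in diameter. The legs rest on z = 0, each leg's axis is inset half a diameter from the nearest pair of seat edges (so the leg's bounding box is flush with the corner).

The chair is on top of the table. Three stools sit around the table at the −y, +y, +x sides.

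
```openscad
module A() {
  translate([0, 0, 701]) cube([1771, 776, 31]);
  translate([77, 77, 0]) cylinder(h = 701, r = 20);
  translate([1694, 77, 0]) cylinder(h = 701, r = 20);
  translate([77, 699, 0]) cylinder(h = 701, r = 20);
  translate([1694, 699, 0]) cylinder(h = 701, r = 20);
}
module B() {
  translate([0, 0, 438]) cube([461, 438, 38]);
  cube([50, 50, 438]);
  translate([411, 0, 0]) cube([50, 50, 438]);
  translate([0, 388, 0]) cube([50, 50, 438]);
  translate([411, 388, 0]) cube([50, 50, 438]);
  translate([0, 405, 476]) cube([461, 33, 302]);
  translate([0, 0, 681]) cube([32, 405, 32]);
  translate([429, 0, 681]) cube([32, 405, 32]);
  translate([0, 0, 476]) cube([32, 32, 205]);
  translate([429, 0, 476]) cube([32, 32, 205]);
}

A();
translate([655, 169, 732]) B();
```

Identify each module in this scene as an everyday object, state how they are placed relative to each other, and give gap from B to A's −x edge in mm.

A is a table. B is a chair. The chair is on top of the table, centred. The gap from the chair to the table's −x edge is 655 mm.

The chair's min-x is at 655; the table's min-x is 0; gap = 655 mm.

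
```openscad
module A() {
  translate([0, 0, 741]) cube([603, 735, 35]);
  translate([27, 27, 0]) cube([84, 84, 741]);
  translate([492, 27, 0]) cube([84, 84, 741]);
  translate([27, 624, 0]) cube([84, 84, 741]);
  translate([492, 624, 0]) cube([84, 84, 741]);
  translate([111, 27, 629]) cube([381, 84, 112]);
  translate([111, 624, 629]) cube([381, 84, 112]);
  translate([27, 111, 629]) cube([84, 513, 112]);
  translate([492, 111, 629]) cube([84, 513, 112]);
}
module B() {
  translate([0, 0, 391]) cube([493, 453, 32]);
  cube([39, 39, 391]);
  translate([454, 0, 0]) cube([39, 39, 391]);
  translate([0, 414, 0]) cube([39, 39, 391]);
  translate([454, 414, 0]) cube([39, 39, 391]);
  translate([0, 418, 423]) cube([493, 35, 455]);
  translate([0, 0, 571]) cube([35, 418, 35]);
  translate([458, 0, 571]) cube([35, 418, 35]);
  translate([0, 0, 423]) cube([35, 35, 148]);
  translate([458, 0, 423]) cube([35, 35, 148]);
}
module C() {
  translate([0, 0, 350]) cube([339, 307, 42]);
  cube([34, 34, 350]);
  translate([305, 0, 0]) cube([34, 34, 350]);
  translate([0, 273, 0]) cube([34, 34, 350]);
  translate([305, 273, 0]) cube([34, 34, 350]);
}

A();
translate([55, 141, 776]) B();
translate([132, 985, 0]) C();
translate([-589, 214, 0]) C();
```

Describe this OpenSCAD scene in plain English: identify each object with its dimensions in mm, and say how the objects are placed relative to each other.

A is a rectangular dining table. The top is 603×735×35 mm with its upper surface at z = 776 mm. It stands on four 84×84 mm square legs, each inset 27 mm from the nearest pair of top edges, running from the floor to the underside of the top. Four apron rails, 84 mm thick and 112 mm tall, run between adjacent legs with their top edges flush with the underside of the top and their outer faces flush with the legs' outer faces.

B is a chair. The seat is a 493×453×32 mm slab with its top at z = 423 mm, on four 39×39 mm corner legs (flush with the seat edges, standing on z = 0). A flat backrest 35 mm thick, 455 mm tall, spans the full seat width and rises from the seat top along its +y edge, rear face flush with the rear of the seat. Two armrests of 35×35 mm section run along each side from the seat's front edge to the front of the backrest, top faces 183 mm above the seat top and outer faces flush with the seat's x-edges; a 35×35 mm post under the front of each armrest stands on the seat at the front corner.

C is a four-legged stool. The seat is a 339×307×42 mm slab whose top surface is at z = 392 mm; four square legs, each 34×34 mm in cross-section, run from the floor (z = 0) to the underside of the seat, each flush with a corner of the seat.

The chair is on top of the table, centred. Two stools sit around the table at the +y, −x sides.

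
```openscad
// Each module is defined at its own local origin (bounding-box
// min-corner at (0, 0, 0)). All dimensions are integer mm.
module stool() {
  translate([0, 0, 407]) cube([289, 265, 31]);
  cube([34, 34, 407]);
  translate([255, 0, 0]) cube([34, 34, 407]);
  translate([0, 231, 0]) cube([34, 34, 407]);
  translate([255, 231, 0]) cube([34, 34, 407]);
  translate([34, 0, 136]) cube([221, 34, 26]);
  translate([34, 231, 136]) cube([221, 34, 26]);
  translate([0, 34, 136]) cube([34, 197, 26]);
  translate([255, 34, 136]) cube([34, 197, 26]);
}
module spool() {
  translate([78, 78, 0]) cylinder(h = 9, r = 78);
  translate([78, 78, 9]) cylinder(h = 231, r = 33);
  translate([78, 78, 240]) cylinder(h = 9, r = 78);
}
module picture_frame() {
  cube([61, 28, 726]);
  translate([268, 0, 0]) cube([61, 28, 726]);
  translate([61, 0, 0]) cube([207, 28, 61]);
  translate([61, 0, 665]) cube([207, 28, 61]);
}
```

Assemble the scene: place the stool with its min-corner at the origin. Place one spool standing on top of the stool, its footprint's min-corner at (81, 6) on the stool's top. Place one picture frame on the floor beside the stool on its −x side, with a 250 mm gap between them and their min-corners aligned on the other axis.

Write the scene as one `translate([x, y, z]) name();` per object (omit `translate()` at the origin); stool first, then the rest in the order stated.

stool();
translate([81, 6, 438]) spool();
translate([-579, 0, 0]) picture_frame();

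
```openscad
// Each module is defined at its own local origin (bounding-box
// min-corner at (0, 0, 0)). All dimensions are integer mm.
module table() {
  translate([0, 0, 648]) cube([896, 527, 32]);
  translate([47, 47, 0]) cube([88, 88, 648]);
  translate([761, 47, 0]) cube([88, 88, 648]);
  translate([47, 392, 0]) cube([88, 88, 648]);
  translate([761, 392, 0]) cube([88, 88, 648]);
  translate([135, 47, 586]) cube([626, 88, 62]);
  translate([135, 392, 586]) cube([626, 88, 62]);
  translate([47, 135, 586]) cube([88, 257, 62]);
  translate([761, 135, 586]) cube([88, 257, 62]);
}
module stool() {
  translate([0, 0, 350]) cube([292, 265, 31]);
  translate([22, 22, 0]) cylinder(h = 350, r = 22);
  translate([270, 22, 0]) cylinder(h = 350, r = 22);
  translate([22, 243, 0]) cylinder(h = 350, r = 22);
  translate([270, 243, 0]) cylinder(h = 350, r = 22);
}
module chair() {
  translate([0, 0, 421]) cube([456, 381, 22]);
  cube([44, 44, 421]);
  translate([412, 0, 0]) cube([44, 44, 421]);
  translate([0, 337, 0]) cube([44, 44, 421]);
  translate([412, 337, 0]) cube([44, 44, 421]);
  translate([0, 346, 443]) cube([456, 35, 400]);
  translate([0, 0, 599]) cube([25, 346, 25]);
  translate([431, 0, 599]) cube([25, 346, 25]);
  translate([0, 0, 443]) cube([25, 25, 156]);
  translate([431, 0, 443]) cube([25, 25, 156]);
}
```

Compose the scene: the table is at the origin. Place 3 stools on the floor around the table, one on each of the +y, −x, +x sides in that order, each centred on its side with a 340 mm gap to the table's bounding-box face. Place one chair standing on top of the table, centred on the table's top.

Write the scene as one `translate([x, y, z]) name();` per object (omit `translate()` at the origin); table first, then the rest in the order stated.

table();
translate([302, 867, 0]) stool();
translate([-632, 131, 0]) stool();
translate([1236, 131, 0]) stool();
translate([220, 73, 680]) chair();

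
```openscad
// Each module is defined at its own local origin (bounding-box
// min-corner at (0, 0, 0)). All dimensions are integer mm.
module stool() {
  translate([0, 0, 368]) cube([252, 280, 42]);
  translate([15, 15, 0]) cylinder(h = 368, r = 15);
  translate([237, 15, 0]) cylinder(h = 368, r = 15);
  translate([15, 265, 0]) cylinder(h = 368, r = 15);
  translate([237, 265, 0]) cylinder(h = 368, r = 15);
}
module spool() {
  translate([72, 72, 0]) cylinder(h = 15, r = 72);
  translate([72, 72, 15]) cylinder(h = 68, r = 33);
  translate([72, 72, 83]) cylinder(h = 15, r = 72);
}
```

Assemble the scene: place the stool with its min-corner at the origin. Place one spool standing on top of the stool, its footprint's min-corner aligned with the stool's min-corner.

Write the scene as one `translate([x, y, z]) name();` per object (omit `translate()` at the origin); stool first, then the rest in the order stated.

stool();
translate([0, 0, 410]) spool();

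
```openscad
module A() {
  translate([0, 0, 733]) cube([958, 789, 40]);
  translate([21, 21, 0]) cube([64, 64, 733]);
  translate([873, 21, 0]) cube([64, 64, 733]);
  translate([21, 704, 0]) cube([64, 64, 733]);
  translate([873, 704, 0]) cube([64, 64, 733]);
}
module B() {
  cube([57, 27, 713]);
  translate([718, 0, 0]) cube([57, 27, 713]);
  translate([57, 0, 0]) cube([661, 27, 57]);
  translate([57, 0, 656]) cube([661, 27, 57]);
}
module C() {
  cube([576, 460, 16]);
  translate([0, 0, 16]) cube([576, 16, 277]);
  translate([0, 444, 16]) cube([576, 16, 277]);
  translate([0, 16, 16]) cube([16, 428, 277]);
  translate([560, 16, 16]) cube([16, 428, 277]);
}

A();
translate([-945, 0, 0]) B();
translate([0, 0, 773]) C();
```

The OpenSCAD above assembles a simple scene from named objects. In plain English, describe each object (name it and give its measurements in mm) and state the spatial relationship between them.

A is a table with a 958×789 mm rectangular top, 40 mm thick, top surface at z = 773 mm, supported by four 64×64 mm square legs, each inset 21 mm from the nearest pair of top edges, running from the floor.

B is a picture frame with a 661×599 mm rectangular opening (x by z) and a uniform 57 mm border on every side. Frame depth is 27 mm along y. It is built from two vertical stiles running the full outside height and two horizontal rails spanning the gap between the stiles.

C is an open-topped rectangular box: outside dimensions 576×460×293 mm, with a uniform wall and base thickness of 16 mm. The base is a full 576×460 slab on the floor; four walls sit on top of the base. The front and back walls (the −y and +y sides) span the full width; the two side walls fit between them.

The picture frame is on the floor beside the table on its −x side. The open box is on top of the table.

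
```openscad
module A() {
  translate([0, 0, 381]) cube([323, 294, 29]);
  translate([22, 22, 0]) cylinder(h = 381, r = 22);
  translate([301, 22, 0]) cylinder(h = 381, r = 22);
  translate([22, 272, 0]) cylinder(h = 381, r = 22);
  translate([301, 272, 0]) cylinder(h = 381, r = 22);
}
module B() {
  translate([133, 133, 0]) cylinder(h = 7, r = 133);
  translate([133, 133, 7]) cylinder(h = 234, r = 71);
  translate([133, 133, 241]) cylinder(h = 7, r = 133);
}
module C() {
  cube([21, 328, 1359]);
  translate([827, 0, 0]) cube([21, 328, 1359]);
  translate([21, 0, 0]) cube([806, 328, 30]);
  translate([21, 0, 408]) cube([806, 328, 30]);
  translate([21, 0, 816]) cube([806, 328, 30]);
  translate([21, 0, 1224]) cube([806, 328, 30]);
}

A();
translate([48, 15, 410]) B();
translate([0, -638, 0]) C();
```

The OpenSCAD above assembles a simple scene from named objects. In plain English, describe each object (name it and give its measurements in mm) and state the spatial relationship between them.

A is a simple wooden stool: a rectangular seat 323 mm (x) by 294 mm (y), 29 mm thick, top face at z = 410 mm, on four round legs, each 44 mm in diameter. The legs rest on z = 0, each leg's axis is inset half a diameter from the nearest pair of seat edges (so the leg's bounding box is flush with the corner).

B is a spool: two coaxial disc flanges of radius 133 mm and thickness 7 mm, joined by a core cylinder of radius 71 mm and height 234 mm. The lower flange rests on z = 0 and the three cylinders share a vertical axis.

C is a bookshelf 848 mm wide overall, 328 mm deep and 1359 mm tall. The two sides are 21 mm thick vertical panels. 4 horizontal shelves of 30 mm thickness span between the inner faces of the sides; the lowest shelf sits on the floor and shelves are stacked with a clear vertical gap of 378 mm between each pair.

The spool is on top of the stool. The bookshelf is on the floor beside the stool on its −y side.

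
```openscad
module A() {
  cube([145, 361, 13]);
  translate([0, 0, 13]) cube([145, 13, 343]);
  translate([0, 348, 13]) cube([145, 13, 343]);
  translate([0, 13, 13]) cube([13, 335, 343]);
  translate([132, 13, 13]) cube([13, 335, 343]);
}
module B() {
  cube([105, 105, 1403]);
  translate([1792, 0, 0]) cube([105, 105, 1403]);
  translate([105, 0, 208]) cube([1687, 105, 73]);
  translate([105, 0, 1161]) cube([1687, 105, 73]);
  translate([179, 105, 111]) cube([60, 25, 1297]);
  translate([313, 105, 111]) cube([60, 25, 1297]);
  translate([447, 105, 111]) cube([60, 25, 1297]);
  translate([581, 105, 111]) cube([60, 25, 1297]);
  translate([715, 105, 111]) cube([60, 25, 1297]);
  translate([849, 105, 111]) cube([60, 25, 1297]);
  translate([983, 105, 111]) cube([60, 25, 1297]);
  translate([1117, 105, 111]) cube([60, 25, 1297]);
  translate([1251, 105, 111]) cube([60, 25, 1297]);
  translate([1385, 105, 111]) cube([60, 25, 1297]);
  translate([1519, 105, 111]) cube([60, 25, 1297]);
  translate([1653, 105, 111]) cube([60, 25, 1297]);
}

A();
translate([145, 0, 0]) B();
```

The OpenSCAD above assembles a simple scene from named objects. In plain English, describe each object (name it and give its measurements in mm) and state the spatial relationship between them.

A is an open storage box with external size 145×361×356 mm and wall thickness 13 mm (the base is also 13 mm thick). The base covers the whole footprint; the four walls stand on the base, with the y-facing walls full-width and the x-facing walls fitting between their inner faces.

B is a fence section. Two 105×105 mm posts, 1403 mm tall, stand on the floor with a clear span of 1687 mm between their inner faces. Two horizontal rails of 105×73 mm section span the gap between the posts with their undersides at z = 208 mm and z = 1161 mm, flush with the posts' −y face. 12 pickets, each 60 mm wide, 25 mm thick and 1297 mm tall, are fixed to the +y face of the rails with their bottoms at z = 111 mm, evenly spaced across the span with equal gaps (rounded down to the nearest mm) at the −x end and between each pair — any rounding remainder accumulates at the +x end.

The fence section is against the open box's +x side, with their −y faces flush.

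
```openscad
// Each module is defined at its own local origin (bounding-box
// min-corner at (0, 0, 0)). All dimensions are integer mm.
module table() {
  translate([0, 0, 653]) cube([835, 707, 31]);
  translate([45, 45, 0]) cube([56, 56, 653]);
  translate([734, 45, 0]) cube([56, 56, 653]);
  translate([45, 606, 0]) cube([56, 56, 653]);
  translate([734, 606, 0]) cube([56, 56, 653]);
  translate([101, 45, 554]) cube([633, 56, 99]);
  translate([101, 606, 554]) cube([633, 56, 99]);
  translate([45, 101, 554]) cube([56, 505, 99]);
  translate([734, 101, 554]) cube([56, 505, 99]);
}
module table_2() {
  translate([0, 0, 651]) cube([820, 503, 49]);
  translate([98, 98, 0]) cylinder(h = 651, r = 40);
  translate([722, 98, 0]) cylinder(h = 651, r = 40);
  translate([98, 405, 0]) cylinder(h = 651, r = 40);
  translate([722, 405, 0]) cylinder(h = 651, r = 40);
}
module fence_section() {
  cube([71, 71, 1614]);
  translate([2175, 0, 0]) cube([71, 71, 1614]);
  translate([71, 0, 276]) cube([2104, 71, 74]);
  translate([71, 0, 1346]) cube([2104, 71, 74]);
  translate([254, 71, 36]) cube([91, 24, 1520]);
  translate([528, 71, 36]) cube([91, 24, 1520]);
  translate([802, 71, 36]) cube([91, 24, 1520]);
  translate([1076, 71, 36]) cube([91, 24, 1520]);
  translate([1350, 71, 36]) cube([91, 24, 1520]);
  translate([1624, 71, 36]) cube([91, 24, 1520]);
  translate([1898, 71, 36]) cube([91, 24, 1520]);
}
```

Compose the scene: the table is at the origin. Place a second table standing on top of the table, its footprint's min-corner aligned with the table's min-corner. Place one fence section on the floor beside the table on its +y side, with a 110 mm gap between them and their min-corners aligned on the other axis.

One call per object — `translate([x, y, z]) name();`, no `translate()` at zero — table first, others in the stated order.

table();
translate([0, 0, 684]) table_2();
translate([0, 817, 0]) fence_section();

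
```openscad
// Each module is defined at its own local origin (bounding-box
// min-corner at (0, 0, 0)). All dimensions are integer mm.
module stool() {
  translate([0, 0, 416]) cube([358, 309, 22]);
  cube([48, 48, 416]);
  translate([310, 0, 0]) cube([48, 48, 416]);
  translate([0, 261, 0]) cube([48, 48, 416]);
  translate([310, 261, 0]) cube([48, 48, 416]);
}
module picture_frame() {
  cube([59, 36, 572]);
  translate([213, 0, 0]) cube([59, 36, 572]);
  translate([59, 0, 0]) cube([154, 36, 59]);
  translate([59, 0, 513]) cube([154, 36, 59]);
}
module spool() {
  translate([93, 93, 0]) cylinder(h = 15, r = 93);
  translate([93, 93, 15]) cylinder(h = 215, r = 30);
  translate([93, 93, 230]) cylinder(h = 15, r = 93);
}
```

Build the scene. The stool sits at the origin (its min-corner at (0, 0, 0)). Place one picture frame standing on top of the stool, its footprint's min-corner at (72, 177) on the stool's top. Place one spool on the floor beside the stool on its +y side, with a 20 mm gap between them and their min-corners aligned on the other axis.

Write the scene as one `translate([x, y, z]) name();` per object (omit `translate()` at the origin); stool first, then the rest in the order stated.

stool();
translate([72, 177, 438]) picture_frame();
translate([0, 329, 0]) spool();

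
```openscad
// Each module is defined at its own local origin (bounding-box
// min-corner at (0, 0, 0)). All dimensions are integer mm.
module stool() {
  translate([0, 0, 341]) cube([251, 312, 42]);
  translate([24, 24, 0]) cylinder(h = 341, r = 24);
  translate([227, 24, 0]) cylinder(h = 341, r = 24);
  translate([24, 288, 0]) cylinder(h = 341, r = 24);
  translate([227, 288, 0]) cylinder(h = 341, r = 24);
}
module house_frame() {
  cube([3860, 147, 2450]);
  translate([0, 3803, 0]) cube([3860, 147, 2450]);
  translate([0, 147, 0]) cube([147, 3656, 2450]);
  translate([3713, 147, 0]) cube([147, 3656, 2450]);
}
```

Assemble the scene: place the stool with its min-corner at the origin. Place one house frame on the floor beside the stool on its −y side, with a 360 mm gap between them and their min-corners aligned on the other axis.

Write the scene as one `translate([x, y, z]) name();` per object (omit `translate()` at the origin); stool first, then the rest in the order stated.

stool();
translate([0, -4310, 0]) house_frame();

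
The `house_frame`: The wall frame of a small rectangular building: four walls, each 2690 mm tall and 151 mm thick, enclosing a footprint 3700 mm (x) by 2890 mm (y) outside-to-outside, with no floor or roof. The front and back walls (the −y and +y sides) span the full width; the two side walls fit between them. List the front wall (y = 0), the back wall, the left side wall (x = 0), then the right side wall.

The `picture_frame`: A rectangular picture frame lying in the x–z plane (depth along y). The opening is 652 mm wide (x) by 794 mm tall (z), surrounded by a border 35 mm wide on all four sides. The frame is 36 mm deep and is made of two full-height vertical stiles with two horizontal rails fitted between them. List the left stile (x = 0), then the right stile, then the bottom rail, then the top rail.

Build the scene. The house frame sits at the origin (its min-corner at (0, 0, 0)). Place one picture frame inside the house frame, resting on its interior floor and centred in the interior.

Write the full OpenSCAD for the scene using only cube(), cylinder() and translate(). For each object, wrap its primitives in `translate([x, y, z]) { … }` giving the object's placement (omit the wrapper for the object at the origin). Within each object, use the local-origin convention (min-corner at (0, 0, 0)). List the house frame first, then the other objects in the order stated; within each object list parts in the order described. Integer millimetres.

cube([3700, 151, 2690]);
translate([0, 2739, 0]) cube([3700, 151, 2690]);
translate([0, 151, 0]) cube([151, 2588, 2690]);
translate([3549, 151, 0]) cube([151, 2588, 2690]);
translate([1489, 1427, 0]) {
  cube([35, 36, 864]);
  translate([687, 0, 0]) cube([35, 36, 864]);
  translate([35, 0, 0]) cube([652, 36, 35]);
  translate([35, 0, 829]) cube([652, 36, 35]);
}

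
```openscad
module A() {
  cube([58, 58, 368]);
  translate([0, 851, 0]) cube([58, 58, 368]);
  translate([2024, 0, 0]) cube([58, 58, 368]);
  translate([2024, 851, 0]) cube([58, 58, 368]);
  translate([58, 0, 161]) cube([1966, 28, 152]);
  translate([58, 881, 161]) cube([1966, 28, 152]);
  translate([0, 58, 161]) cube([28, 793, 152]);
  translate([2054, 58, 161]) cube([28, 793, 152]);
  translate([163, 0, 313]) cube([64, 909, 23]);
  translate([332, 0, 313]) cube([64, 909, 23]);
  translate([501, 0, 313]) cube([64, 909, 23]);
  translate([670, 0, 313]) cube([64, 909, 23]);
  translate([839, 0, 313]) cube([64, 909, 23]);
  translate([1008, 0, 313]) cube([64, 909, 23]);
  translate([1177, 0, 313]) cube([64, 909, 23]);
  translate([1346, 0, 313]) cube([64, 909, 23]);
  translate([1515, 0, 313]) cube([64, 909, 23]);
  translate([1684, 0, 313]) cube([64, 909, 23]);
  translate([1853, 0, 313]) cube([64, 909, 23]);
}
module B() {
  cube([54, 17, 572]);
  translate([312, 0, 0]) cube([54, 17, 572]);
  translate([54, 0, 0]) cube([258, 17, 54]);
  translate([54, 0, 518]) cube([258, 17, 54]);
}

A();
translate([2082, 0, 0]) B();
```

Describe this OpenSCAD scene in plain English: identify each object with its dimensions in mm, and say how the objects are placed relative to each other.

A is a bed frame 2082 mm long (x) by 909 mm wide (y). Four 58×58 mm corner posts, 368 mm tall, at the corners of the footprint. Four rails of 28 mm thickness and 152 mm height run between adjacent posts with their undersides at z = 161 mm, their outer faces flush with the outside of the frame (the two x-running rails run between the posts' inner faces; the two y-running rails run between the posts' inner faces). 11 slats, each 64 mm wide (x) and 23 mm thick, lie across the top of the two x-running rails, running the full 909 mm width of the frame in y; the slats are evenly spaced along x between the inner faces of the end posts with equal gaps (rounded down to the nearest mm) at the −x end and between each pair — any rounding remainder accumulates at the +x end.

B is a rectangular picture frame lying in the x–z plane (depth along y). The opening is 258 mm wide (x) by 464 mm tall (z), surrounded by a border 54 mm wide on all four sides. The frame is 17 mm deep and is made of two full-height vertical stiles with two horizontal rails fitted between them.

The picture frame is against the bed frame's +x side, with their −y faces flush.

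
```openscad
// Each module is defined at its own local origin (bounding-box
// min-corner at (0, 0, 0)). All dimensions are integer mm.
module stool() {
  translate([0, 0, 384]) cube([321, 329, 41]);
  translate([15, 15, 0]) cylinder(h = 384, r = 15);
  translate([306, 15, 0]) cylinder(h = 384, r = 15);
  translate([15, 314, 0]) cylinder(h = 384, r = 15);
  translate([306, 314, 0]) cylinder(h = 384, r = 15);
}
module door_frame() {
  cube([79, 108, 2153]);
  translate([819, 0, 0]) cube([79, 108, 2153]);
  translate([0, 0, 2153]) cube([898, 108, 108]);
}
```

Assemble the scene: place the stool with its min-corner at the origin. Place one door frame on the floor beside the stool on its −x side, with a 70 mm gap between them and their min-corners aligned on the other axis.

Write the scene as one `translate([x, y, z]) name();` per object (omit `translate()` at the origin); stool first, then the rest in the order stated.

stool();
translate([-968, 0, 0]) door_frame();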